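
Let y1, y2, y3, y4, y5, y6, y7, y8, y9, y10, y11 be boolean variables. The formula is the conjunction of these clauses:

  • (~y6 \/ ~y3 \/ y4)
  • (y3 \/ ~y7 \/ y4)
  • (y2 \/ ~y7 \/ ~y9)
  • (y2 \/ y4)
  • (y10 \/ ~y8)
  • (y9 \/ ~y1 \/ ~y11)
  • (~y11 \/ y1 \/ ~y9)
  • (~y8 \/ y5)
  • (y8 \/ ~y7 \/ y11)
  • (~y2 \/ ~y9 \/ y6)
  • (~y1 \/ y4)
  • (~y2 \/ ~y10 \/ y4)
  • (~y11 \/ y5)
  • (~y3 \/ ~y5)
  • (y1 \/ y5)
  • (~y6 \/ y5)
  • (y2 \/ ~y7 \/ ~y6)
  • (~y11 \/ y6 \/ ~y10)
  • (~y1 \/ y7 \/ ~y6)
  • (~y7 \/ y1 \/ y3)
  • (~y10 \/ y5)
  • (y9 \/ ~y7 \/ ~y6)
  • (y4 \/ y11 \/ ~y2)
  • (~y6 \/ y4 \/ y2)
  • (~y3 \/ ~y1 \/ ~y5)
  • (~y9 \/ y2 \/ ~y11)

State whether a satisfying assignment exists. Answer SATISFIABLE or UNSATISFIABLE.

SATISFIABLE

Pure literal: y4 appears only positively; assign y4 = True.
Try y1 = False.
  then y5 is forced to True.
  then y3 is forced to False.
  then y7 is forced to False.
Branch on y2: take y2 = False.
For the remaining variables, y6 = True, y8 = False, y9 = True, y10 = True, y11 = False works.
Every clause has at least one true literal under this assignment.
So y1 = 0  y2 = 0  y3 = 0  y4 = 1  y5 = 1  y6 = 1  y7 = 0  y8 = 0  y9 = 1  y10 = 1  y11 = 0 is a satisfying assignment.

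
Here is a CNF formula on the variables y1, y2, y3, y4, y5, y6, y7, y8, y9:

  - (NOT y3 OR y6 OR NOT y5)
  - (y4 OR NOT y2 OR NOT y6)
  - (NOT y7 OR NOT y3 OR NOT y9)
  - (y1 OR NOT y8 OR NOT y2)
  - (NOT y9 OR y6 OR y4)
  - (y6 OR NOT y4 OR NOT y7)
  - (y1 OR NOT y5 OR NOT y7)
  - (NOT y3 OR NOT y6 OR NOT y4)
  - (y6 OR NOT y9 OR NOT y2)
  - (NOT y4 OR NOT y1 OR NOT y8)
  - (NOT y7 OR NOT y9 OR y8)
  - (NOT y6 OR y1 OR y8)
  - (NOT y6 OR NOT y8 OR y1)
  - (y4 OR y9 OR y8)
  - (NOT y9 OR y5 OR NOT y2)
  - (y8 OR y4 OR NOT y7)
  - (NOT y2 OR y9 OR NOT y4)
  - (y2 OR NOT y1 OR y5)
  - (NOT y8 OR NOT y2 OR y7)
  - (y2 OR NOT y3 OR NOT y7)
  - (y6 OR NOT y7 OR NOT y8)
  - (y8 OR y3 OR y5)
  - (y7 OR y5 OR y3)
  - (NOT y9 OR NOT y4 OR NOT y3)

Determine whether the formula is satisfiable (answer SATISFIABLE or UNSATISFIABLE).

SATISFIABLE

Branch on y1: take y1 = True.
Set y2 = False and propagate.
  then y5 is forced to True.
The remaining clauses are satisfied by y3 = False, y4 = False, y6 = True, y7 = True, y8 = True, y9 = False.
So y1 = True  y2 = False  y3 = False  y4 = False  y5 = True  y6 = True  y7 = True  y8 = True  y9 = False is a satisfying assignment.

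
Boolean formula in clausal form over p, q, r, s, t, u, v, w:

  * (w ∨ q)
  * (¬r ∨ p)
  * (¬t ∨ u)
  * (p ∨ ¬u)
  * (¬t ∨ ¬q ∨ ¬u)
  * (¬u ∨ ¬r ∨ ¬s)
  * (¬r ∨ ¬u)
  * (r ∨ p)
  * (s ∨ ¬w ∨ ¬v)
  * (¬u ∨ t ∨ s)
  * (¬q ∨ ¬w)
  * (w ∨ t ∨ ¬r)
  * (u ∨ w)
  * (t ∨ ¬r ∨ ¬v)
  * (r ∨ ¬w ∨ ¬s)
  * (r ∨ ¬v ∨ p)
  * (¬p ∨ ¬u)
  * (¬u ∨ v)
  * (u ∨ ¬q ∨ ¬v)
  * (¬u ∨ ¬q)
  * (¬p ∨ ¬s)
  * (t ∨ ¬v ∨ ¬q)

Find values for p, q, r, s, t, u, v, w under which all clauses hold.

p = True, q = False, r = False, s = False, t = False, u = False, v = False, w = True

Try p = True.
  then u is forced to False.
  then t is forced to False.
  then w is forced to True.
  then q is forced to False.
  then s is forced to False.
  then v is forced to False.
r is now unconstrained; take r = False.
Every clause has at least one true literal under this assignment.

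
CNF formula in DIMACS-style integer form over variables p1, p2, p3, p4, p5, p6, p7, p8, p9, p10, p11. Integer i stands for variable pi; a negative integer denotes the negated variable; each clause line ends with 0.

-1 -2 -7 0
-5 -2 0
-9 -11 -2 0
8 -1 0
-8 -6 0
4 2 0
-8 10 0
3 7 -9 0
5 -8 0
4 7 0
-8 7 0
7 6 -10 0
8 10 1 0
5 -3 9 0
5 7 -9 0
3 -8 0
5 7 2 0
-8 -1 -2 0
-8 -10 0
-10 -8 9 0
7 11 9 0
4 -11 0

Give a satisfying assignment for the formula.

Pure literal: p4 appears only positively; assign p4 = True.
Set p1 = False and propagate.
The remaining clauses are satisfied by p2 = False, p3 = True, p5 = False, p6 = False, p7 = True, p8 = False, p9 = True, p10 = True, p11 = True.

p1=F  p2=F  p3=T  p4=T  p5=F  p6=F  p7=T  p8=F  p9=T  p10=T  p11=T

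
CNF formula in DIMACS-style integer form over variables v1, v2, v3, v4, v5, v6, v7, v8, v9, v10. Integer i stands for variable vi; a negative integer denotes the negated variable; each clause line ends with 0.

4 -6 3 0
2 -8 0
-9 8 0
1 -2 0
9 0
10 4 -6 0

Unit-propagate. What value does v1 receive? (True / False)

Unit clause (v9) sets v9 = True.
(v8 ∨ ¬v9): since v9 = True, the clause reduces to (v8). v8 = True.
In (v2 ∨ ¬v8), ¬v8 is now false; v2 must hold, so v2 = True.
In (v1 ∨ ¬v2), ¬v2 is now false; v1 must hold, so v1 = True.

True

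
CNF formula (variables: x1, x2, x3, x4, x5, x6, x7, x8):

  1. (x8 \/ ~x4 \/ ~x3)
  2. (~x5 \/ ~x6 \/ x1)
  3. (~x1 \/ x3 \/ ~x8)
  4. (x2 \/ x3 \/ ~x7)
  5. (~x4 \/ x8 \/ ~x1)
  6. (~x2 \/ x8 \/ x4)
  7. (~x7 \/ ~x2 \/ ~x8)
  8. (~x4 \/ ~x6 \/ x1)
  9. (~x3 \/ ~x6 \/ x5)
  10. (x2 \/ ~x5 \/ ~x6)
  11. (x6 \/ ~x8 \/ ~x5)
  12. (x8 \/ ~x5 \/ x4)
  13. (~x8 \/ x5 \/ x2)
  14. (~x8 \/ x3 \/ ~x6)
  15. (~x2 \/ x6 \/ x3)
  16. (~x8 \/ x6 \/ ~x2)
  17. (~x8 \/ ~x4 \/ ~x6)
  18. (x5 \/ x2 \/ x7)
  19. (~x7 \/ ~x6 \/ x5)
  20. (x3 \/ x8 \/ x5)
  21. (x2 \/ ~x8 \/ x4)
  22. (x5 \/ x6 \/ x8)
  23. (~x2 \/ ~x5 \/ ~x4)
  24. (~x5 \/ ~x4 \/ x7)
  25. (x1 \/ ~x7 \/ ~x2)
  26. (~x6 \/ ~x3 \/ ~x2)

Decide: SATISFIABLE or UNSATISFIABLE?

UNSATISFIABLE

x8 = True:
  x2 = True:
    propagation gives x7=False, x6=True, x3=True; an empty clause results — contradiction.
  x2 = False:
    propagation gives x5=True, x6=False; an empty clause results — contradiction.
x8 = False:
  x5 = True:
    propagation gives x4=True, x3=False, x1=False, x6=False; an empty clause results — contradiction.
  x5 = False:
    propagation gives x3=True, x4=False, x2=False, x6=False; an empty clause results — contradiction.
Every branch closes, so no satisfying assignment exists.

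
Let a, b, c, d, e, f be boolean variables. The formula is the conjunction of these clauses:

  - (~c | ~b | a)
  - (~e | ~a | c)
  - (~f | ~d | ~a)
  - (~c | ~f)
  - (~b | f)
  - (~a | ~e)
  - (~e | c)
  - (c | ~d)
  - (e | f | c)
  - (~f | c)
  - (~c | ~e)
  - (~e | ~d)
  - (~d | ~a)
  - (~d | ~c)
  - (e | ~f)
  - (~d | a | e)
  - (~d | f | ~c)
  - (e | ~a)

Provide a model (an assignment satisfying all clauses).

a=F, b=F, c=T, d=F, e=F, f=F

Pure literal: b appears only negated; assign b = False.
Pure literal: d appears only negated; assign d = False.
Set a = False and propagate.
Branch on c: take c = True.
  then f is forced to False.
  then e is forced to False.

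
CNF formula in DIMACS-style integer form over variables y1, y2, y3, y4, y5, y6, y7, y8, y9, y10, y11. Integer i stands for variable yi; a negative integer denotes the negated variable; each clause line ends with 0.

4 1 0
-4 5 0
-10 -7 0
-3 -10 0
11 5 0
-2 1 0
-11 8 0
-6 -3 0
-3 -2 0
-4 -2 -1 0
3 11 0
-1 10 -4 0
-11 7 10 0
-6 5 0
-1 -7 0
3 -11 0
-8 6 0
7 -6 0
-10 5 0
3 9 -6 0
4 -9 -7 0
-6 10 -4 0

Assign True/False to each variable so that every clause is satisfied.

y1=True, y2=False, y3=True, y4=False, y5=True, y6=False, y7=False, y8=False, y9=True, y10=False, y11=False

y2 occurs only negated in the remaining clauses — set y2 = False.
y5 occurs only positively in the remaining clauses — set y5 = True.
Branch on y1: take y1 = True.
  then y7 is forced to False.
  then y6 is forced to False.
  then y8 is forced to False.
  then y11 is forced to False.
  then y3 is forced to True.
  then y10 is forced to False.
  then y4 is forced to False.
y9 is now unconstrained; take y9 = True.
Every clause has at least one true literal under this assignment.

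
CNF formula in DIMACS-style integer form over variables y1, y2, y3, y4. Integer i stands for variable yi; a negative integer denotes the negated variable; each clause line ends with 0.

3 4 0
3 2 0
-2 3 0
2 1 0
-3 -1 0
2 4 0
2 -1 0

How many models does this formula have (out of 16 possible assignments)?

2

Satisfying assignments:
  y1=0 y2=1 y3=1 y4=0
  y1=0 y2=1 y3=1 y4=1
That's 2 in total.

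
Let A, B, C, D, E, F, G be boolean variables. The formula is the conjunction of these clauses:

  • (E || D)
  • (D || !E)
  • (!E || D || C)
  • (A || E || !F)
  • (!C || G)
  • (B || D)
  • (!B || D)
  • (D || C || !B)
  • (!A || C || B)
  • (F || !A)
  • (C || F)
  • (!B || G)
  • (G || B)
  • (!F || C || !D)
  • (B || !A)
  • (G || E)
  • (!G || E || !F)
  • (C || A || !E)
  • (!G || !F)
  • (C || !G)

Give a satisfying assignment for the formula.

A=F, B=T, C=T, D=T, E=F, F=F, G=T

Check each clause:
  1. (D || E) — D is true.
  2. (!E || D) — !E is true.
  3. (D || !E || C) — C is true.
  4. (E || !F || A) — !F is true.
  5. (G || !C) — G is true.
  6. (B || D) — B is true.
  7. (!B || D) — D is true.
  8. (!B || D || C) — C is true.
  9. (!A || C || B) — B is true.
  10. (!A || F) — !A is true.
  11. (C || F) — C is true.
  12. (G || !B) — G is true.
  13. (G || B) — B is true.
  14. (!F || !D || C) — !F is true.
  15. (!A || B) — B is true.
  16. (G || E) — G is true.
  17. (!G || !F || E) — !F is true.
  18. (A || C || !E) — C is true.
  19. (!F || !G) — !F is true.
  20. (!G || C) — C is true.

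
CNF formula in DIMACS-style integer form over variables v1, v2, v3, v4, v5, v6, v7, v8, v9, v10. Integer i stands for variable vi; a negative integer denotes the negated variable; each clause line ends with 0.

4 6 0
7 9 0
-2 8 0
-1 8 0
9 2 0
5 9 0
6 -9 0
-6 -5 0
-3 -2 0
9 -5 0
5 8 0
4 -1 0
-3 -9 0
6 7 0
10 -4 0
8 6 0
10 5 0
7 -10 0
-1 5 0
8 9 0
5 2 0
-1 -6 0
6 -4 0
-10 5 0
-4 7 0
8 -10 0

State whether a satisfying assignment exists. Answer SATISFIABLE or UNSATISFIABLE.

v5 = True:
  propagation gives v6=False, v4=True; an empty clause results — contradiction.
v5 = False:
  propagation gives v9=True, v6=True, v8=True, v3=False; an empty clause results — contradiction.
Every branch closes, so no satisfying assignment exists.

UNSATISFIABLE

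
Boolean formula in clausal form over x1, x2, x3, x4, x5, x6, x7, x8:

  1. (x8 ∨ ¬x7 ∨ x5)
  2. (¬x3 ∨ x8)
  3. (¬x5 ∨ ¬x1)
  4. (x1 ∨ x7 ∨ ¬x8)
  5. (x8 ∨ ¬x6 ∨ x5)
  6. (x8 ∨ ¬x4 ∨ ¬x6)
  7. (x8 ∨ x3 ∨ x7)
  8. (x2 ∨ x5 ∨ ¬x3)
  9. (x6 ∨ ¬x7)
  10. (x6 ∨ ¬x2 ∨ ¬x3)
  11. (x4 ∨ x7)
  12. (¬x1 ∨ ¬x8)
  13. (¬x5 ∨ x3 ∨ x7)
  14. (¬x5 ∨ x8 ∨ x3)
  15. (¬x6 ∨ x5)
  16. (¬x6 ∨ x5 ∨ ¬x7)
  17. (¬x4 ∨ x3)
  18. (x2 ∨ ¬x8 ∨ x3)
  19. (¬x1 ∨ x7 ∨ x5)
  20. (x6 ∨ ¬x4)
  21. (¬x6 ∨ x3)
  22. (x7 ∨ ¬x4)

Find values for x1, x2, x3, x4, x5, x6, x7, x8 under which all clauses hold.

x1=0, x2=0, x3=1, x4=0, x5=1, x6=1, x7=1, x8=1

Check each clause:
  1. (x5 ∨ ¬x7 ∨ x8) — x8 is true.
  2. (¬x3 ∨ x8) — x8 is true.
  3. (¬x5 ∨ ¬x1) — ¬x1 is true.
  4. (x1 ∨ x7 ∨ ¬x8) — x7 is true.
  5. (¬x6 ∨ x5 ∨ x8) — x8 is true.
  6. (x8 ∨ ¬x6 ∨ ¬x4) — x8 is true.
  7. (x7 ∨ x8 ∨ x3) — x8 is true.
  8. (x2 ∨ ¬x3 ∨ x5) — x5 is true.
  9. (x6 ∨ ¬x7) — x6 is true.
  10. (x6 ∨ ¬x3 ∨ ¬x2) — ¬x2 is true.
  11. (x7 ∨ x4) — x7 is true.
  12. (¬x1 ∨ ¬x8) — ¬x1 is true.
  13. (x3 ∨ x7 ∨ ¬x5) — x3 is true.
  14. (¬x5 ∨ x3 ∨ x8) — x8 is true.
  15. (x5 ∨ ¬x6) — x5 is true.
  16. (¬x6 ∨ x5 ∨ ¬x7) — x5 is true.
  17. (¬x4 ∨ x3) — x3 is true.
  18. (x3 ∨ x2 ∨ ¬x8) — x3 is true.
  19. (x7 ∨ x5 ∨ ¬x1) — x5 is true.
  20. (x6 ∨ ¬x4) — ¬x4 is true.
  21. (¬x6 ∨ x3) — x3 is true.
  22. (x7 ∨ ¬x4) — ¬x4 is true.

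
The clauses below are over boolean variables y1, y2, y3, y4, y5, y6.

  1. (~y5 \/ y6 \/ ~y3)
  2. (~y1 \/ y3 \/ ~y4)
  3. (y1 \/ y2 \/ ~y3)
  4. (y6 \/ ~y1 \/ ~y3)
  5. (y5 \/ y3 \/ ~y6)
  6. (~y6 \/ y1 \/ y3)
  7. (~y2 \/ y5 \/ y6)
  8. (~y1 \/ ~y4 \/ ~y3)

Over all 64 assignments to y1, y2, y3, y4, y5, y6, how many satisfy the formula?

19

Case analysis on y3 and y1:
  y3=T, y1=T: remaining (y2,y4,y5,y6) ∈ {(F,F,F,T); (F,F,T,T); (T,F,F,T); (T,F,T,T)} — 4.
  y3=T, y1=F: remaining (y2,y4,y5,y6) ∈ {(T,F,F,T); (T,F,T,T); (T,T,F,T); (T,T,T,T)} — 4.
  y3=F, y1=T: 5 of the 16 assignments to (y2,y4,y5,y6) work.
  y3=F, y1=F: y4 free; 3 ways for (y2,y5,y6) × 2^1 = 6.
Total: 4 + 4 + 5 + 6 = 19.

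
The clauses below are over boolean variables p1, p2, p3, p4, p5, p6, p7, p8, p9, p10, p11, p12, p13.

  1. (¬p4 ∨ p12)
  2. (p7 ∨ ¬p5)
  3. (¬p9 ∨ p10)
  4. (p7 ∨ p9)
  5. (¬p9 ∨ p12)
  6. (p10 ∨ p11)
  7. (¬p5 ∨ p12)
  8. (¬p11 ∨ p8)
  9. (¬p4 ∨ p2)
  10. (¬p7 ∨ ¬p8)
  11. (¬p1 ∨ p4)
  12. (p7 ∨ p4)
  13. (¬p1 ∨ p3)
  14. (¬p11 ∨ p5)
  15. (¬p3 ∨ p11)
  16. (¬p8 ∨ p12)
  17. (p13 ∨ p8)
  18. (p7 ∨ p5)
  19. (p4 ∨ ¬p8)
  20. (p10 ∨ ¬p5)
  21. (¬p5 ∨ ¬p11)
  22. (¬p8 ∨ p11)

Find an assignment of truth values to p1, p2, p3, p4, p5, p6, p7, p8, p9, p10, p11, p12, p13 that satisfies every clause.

p1=0, p2=0, p3=0, p4=0, p5=1, p6=0, p7=1, p8=0, p9=0, p10=1, p11=0, p12=1, p13=1

p1 occurs only negated in the remaining clauses — set p1 = False.
Pure literal: p10 appears only positively; assign p10 = True.
Branch on p2: take p2 = False.
  then p4 is forced to False.
  then p7 is forced to True.
  then p8 is forced to False.
  then p11 is forced to False.
  then p3 is forced to False.
  then p13 is forced to True.
For the remaining variables, p5 = True, p6 = False, p9 = False, p12 = True works.
Every clause has at least one true literal under this assignment.
Check each clause:
  1. (¬p4 ∨ p12) — ¬p4 is true.
  2. (p7 ∨ ¬p5) — p7 is true.
  3. (¬p9 ∨ p10) — p10 is true.
  4. (p7 ∨ p9) — p7 is true.
  5. (¬p9 ∨ p12) — p12 is true.
  6. (p11 ∨ p10) — p10 is true.
  7. (p12 ∨ ¬p5) — p12 is true.
  8. (¬p11 ∨ p8) — ¬p11 is true.
  9. (p2 ∨ ¬p4) — ¬p4 is true.
  10. (¬p8 ∨ ¬p7) — ¬p8 is true.
  11. (p4 ∨ ¬p1) — ¬p1 is true.
  12. (p4 ∨ p7) — p7 is true.
  13. (p3 ∨ ¬p1) — ¬p1 is true.
  14. (¬p11 ∨ p5) — ¬p11 is true.
  15. (p11 ∨ ¬p3) — ¬p3 is true.
  16. (p12 ∨ ¬p8) — ¬p8 is true.
  17. (p8 ∨ p13) — p13 is true.
  18. (p7 ∨ p5) — p5 is true.
  19. (p4 ∨ ¬p8) — ¬p8 is true.
  20. (¬p5 ∨ p10) — p10 is true.
  21. (¬p11 ∨ ¬p5) — ¬p11 is true.
  22. (p11 ∨ ¬p8) — ¬p8 is true.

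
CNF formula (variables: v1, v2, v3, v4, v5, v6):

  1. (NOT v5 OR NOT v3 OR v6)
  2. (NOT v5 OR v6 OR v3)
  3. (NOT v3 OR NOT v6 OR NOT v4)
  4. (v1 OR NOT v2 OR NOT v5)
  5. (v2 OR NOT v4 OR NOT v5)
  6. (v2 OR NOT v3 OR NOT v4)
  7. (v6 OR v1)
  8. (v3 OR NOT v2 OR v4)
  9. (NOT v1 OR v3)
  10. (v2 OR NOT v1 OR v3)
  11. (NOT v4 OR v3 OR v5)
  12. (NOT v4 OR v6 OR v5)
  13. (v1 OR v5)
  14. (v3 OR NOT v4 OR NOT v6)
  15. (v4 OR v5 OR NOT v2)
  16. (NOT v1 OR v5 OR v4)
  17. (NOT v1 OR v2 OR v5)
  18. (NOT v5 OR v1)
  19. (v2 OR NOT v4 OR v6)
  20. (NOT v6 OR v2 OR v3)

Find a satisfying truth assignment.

v1=1, v2=0, v3=1, v4=0, v5=1, v6=1

Check each clause:
  1. (NOT v3 OR v6 OR NOT v5) — v6 is true.
  2. (v3 OR NOT v5 OR v6) — v3 is true.
  3. (NOT v3 OR NOT v6 OR NOT v4) — NOT v4 is true.
  4. (v1 OR NOT v5 OR NOT v2) — v1 is true.
  5. (NOT v4 OR NOT v5 OR v2) — NOT v4 is true.
  6. (NOT v3 OR NOT v4 OR v2) — NOT v4 is true.
  7. (v6 OR v1) — v1 is true.
  8. (v4 OR v3 OR NOT v2) — v3 is true.
  9. (NOT v1 OR v3) — v3 is true.
  10. (v3 OR v2 OR NOT v1) — v3 is true.
  11. (v3 OR NOT v4 OR v5) — v3 is true.
  12. (NOT v4 OR v5 OR v6) — NOT v4 is true.
  13. (v5 OR v1) — v1 is true.
  14. (v3 OR NOT v4 OR NOT v6) — v3 is true.
  15. (NOT v2 OR v4 OR v5) — v5 is true.
  16. (v4 OR NOT v1 OR v5) — v5 is true.
  17. (v5 OR v2 OR NOT v1) — v5 is true.
  18. (NOT v5 OR v1) — v1 is true.
  19. (v2 OR v6 OR NOT v4) — NOT v4 is true.
  20. (v3 OR NOT v6 OR v2) — v3 is true.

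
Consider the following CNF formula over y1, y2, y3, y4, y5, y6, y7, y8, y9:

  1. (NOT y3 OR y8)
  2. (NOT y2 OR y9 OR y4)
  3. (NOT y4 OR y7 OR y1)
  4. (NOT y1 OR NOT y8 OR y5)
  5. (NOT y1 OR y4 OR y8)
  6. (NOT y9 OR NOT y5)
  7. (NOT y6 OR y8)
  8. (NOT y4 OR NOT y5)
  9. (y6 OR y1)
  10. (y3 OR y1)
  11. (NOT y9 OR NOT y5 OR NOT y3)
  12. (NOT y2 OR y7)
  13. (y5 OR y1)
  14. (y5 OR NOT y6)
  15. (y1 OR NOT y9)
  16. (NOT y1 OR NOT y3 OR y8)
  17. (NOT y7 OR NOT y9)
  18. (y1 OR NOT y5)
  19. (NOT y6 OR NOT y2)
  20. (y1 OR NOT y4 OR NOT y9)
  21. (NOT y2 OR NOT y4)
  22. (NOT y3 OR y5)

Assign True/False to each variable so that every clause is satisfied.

y1 = T, y2 = F, y3 = F, y4 = F, y5 = T, y6 = F, y7 = F, y8 = T, y9 = F

Pure literal: y2 appears only negated; assign y2 = False.
Try y1 = True.
Branch on y3: take y3 = False.
Try y4 = False.
  then y8 is forced to True.
  then y5 is forced to True.
  then y9 is forced to False.
y6, y7 are now unconstrained; take y6 = False, y7 = False.
Every clause has at least one true literal under this assignment.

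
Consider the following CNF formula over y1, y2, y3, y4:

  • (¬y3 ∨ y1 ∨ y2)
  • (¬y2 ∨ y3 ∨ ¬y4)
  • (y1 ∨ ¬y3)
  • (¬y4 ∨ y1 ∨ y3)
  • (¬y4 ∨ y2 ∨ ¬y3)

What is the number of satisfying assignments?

Case analysis on y3 and y1:
  y3=1, y1=1: remaining (y2,y4) ∈ {(0,0); (1,0); (1,1)} — 3.
  y3=1, y1=0: a clause becomes empty — 0.
  y3=0, y1=1: remaining (y2,y4) ∈ {(0,0); (0,1); (1,0)} — 3.
  y3=0, y1=0: remaining (y2,y4) ∈ {(0,0); (1,0)} — 2.
Total: 3 + 0 + 3 + 2 = 8.

8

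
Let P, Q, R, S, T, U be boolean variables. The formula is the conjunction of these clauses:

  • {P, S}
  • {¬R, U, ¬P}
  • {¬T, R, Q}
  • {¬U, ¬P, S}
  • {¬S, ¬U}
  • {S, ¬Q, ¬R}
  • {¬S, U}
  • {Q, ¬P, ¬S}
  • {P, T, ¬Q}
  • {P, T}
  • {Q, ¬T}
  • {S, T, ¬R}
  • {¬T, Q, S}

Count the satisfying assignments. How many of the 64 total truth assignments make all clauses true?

3

The models are:
  P=T Q=F R=F S=F T=F U=F
  P=T Q=T R=F S=F T=F U=F
  P=T Q=T R=F S=F T=T U=F
That's 3 in total.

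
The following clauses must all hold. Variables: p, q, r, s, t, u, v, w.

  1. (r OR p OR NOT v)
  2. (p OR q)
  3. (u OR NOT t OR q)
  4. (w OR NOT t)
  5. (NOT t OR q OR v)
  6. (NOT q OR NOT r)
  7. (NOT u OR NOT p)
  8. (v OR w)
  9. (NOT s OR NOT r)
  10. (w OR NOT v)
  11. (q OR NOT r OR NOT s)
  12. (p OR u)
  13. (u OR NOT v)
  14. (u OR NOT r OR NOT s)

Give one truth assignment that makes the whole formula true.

Pure literal: t appears only negated; assign t = False.
w occurs only positively in the remaining clauses — set w = True.
Branch on p: take p = True.
  then u is forced to False.
  then v is forced to False.
Branch on q: take q = True.
  then r is forced to False.
s is now unconstrained; take s = True.

p=T, q=T, r=F, s=T, t=F, u=F, v=F, w=T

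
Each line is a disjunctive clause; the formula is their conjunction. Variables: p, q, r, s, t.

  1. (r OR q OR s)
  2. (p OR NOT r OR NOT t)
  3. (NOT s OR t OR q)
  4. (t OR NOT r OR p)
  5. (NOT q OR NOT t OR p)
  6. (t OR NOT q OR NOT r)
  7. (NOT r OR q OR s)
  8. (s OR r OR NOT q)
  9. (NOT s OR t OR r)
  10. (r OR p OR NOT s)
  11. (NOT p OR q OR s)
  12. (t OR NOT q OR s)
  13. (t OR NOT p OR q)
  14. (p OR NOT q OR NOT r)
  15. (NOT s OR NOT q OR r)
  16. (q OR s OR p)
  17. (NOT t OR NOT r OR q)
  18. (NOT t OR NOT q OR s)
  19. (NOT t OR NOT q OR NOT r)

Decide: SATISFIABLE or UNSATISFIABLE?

Try p = True.
Branch on q: take q = False.
  then s is forced to True.
  then t is forced to True.
  then r is forced to False.
Every clause has at least one true literal under this assignment.
So p=1  q=0  r=0  s=1  t=1 is a satisfying assignment.

SATISFIABLE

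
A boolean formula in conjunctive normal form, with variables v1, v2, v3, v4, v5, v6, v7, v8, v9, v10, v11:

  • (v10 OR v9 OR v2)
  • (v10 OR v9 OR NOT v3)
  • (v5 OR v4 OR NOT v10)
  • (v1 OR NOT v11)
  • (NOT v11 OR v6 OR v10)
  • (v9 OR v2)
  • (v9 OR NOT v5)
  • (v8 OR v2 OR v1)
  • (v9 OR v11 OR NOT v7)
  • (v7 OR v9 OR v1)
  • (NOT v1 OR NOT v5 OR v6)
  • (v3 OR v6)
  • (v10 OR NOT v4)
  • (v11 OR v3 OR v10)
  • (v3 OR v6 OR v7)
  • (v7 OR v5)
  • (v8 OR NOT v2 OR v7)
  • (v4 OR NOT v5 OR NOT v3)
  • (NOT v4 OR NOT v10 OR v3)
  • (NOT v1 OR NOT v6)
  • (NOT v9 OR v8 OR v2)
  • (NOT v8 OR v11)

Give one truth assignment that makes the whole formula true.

v1=True, v2=True, v3=True, v4=True, v5=False, v6=False, v7=True, v8=False, v9=True, v10=True, v11=False

Check each clause:
  1. (v10 OR v2 OR v9) — v9 is true.
  2. (v10 OR NOT v3 OR v9) — v9 is true.
  3. (v4 OR NOT v10 OR v5) — v4 is true.
  4. (v1 OR NOT v11) — v1 is true.
  5. (v10 OR v6 OR NOT v11) — v10 is true.
  6. (v2 OR v9) — v9 is true.
  7. (v9 OR NOT v5) — v9 is true.
  8. (v1 OR v2 OR v8) — v1 is true.
  9. (NOT v7 OR v9 OR v11) — v9 is true.
  10. (v7 OR v9 OR v1) — v9 is true.
  11. (NOT v5 OR v6 OR NOT v1) — NOT v5 is true.
  12. (v6 OR v3) — v3 is true.
  13. (v10 OR NOT v4) — v10 is true.
  14. (v3 OR v11 OR v10) — v10 is true.
  15. (v3 OR v7 OR v6) — v3 is true.
  16. (v7 OR v5) — v7 is true.
  17. (v8 OR NOT v2 OR v7) — v7 is true.
  18. (NOT v5 OR NOT v3 OR v4) — NOT v5 is true.
  19. (NOT v4 OR NOT v10 OR v3) — v3 is true.
  20. (NOT v1 OR NOT v6) — NOT v6 is true.
  21. (v2 OR NOT v9 OR v8) — v2 is true.
  22. (v11 OR NOT v8) — NOT v8 is true.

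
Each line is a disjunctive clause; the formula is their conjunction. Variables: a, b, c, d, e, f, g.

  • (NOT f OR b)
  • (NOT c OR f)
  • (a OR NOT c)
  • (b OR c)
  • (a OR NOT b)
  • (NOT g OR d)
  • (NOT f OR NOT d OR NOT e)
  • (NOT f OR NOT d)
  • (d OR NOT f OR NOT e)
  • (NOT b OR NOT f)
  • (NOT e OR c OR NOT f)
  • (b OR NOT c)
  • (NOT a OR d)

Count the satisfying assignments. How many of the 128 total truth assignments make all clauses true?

Satisfying assignments:
  a=T b=T c=F d=T e=F f=F g=F
  a=T b=T c=F d=T e=F f=F g=T
  a=T b=T c=F d=T e=T f=F g=F
  a=T b=T c=F d=T e=T f=F g=T
Count: 4.

4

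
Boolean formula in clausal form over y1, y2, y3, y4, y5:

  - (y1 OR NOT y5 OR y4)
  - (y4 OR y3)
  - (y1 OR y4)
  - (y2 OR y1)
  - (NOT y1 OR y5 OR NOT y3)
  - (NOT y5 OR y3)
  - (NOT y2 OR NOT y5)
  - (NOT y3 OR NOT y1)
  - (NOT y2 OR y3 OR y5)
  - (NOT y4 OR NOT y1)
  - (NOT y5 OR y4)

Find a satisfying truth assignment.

Set y1 = False and propagate.
  then y4 is forced to True.
  then y2 is forced to True.
  then y5 is forced to False.
  then y3 is forced to True.

y1=F  y2=T  y3=T  y4=T  y5=F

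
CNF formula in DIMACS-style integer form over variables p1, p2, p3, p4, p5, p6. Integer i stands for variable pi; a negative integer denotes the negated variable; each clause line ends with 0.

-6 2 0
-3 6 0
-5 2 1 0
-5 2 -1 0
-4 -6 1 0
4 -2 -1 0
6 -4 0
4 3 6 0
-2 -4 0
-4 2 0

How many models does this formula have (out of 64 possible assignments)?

4

Satisfying assignments:
  p1=F p2=T p3=F p4=F p5=F p6=T
  p1=F p2=T p3=F p4=F p5=T p6=T
  p1=F p2=T p3=T p4=F p5=F p6=T
  p1=F p2=T p3=T p4=F p5=T p6=T
That's 4 in total.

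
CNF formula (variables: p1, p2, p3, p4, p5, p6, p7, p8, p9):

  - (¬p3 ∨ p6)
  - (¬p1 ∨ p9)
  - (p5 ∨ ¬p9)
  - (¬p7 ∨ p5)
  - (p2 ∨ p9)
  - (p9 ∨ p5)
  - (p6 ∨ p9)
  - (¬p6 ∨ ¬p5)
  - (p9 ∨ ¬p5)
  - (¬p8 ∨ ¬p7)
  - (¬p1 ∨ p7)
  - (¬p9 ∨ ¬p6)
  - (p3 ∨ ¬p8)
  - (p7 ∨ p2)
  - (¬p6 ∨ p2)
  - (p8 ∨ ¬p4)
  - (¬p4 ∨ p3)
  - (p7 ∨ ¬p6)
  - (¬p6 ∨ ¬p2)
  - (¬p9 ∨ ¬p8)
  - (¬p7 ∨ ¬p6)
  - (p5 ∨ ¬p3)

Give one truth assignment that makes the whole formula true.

p1 = False, p2 = False, p3 = False, p4 = False, p5 = True, p6 = False, p7 = True, p8 = False, p9 = True

Check each clause:
  1. (¬p3 ∨ p6) — ¬p3 is true.
  2. (¬p1 ∨ p9) — p9 is true.
  3. (p5 ∨ ¬p9) — p5 is true.
  4. (¬p7 ∨ p5) — p5 is true.
  5. (p2 ∨ p9) — p9 is true.
  6. (p5 ∨ p9) — p9 is true.
  7. (p9 ∨ p6) — p9 is true.
  8. (¬p6 ∨ ¬p5) — ¬p6 is true.
  9. (¬p5 ∨ p9) — p9 is true.
  10. (¬p8 ∨ ¬p7) — ¬p8 is true.
  11. (¬p1 ∨ p7) — ¬p1 is true.
  12. (¬p6 ∨ ¬p9) — ¬p6 is true.
  13. (p3 ∨ ¬p8) — ¬p8 is true.
  14. (p7 ∨ p2) — p7 is true.
  15. (¬p6 ∨ p2) — ¬p6 is true.
  16. (¬p4 ∨ p8) — ¬p4 is true.
  17. (p3 ∨ ¬p4) — ¬p4 is true.
  18. (¬p6 ∨ p7) — ¬p6 is true.
  19. (¬p2 ∨ ¬p6) — ¬p6 is true.
  20. (¬p8 ∨ ¬p9) — ¬p8 is true.
  21. (¬p7 ∨ ¬p6) — ¬p6 is true.
  22. (¬p3 ∨ p5) — p5 is true.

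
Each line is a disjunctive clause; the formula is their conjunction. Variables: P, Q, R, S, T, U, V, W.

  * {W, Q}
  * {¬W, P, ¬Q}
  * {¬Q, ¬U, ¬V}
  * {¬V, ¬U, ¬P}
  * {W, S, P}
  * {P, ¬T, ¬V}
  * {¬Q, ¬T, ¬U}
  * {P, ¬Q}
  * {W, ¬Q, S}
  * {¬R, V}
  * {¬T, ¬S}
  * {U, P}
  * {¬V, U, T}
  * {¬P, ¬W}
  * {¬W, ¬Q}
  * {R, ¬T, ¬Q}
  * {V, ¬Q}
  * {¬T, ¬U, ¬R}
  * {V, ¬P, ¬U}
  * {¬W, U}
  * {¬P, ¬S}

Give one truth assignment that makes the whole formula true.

Try P = False.
  then Q is forced to False.
  then W is forced to True.
  then U is forced to True.
Try R = False.
Branch on S: take S = False.
The remaining clauses are satisfied by T = False, V = True.
Every clause has at least one true literal under this assignment.

P=False, Q=False, R=False, S=False, T=False, U=True, V=True, W=True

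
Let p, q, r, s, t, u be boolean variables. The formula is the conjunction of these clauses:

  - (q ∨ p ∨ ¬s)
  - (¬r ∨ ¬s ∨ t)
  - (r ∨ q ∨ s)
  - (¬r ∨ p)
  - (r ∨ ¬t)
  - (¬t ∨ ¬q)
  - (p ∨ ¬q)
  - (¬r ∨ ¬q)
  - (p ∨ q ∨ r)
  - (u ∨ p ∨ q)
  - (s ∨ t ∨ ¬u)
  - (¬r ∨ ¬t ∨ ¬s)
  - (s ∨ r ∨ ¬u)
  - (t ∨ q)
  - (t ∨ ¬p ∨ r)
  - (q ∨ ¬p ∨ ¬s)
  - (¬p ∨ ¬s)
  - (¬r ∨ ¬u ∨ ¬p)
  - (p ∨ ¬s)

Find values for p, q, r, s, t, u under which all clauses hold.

p=True, q=False, r=True, s=False, t=True, u=False

Set p = True and propagate.
  then s is forced to False.
For the remaining variables, q = False, r = True, t = True, u = False works.
Every clause has at least one true literal under this assignment.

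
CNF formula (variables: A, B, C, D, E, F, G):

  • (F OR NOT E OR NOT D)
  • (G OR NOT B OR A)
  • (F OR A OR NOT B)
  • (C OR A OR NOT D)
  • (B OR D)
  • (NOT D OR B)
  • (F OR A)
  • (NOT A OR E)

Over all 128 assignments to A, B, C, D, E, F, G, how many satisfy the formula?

Case analysis on A and B:
  A=T, B=T: C, G free; 3 ways for (D,E,F) × 2^2 = 12.
  A=T, B=F: a clause becomes empty — 0.
  A=F, B=T: E free; 3 ways for (C,D,F,G) × 2^1 = 6.
  A=F, B=F: a clause becomes empty — 0.
Total: 12 + 0 + 6 + 0 = 18.

18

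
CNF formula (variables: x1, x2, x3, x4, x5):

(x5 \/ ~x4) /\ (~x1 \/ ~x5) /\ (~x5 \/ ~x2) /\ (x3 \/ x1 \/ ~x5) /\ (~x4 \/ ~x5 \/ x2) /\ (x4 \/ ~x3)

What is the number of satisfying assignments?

4

Satisfying assignments:
  x1=0 x2=0 x3=0 x4=0 x5=0
  x1=0 x2=1 x3=0 x4=0 x5=0
  x1=1 x2=0 x3=0 x4=0 x5=0
  x1=1 x2=1 x3=0 x4=0 x5=0
Count: 4.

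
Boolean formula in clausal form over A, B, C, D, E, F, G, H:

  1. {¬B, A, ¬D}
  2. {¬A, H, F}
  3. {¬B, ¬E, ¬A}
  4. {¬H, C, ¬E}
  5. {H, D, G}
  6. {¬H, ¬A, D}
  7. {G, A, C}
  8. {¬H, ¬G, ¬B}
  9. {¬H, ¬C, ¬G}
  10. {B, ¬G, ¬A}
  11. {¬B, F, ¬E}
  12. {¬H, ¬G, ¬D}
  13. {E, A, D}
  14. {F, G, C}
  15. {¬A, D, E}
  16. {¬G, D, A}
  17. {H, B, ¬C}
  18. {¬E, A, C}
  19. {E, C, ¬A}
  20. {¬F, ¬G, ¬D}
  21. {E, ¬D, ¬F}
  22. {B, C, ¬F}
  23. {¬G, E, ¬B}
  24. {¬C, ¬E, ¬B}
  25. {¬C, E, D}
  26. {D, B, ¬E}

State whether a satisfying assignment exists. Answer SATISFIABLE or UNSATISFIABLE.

Set A = True and propagate.
The remaining clauses are satisfied by B = False, C = True, D = True, E = True, F = True, G = False, H = True.
So A = T, B = F, C = T, D = T, E = T, F = T, G = F, H = T is a satisfying assignment.

SATISFIABLE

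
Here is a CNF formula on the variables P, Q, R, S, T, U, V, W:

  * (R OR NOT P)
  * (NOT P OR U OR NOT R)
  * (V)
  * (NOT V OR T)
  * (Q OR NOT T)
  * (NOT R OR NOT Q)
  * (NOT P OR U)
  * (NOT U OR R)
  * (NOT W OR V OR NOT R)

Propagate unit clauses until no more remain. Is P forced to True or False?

False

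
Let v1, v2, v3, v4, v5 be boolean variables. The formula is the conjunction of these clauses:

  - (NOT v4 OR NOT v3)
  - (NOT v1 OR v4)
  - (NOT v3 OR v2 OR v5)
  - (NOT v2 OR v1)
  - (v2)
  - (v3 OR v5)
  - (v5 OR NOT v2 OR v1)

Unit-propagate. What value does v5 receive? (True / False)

(v2) stands alone — v2 = True.
(v1 OR NOT v2) with v2 = True leaves only v1, so v1 = True.
In (NOT v1 OR v4), NOT v1 is now false; v4 must hold, so v4 = True.
From (NOT v3 OR NOT v4) and v4 = True: v3 = False.
In (v5 OR v3), v3 is now false; v5 must hold, so v5 = True.

True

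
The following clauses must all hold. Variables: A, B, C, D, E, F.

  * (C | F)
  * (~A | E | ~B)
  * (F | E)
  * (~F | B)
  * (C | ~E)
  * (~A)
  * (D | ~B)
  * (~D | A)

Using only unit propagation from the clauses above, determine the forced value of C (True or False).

True

(~A) stands alone — A = False.
From (~D | A) and A = False: D = False.
(D | ~B): since D = False, the clause reduces to (~B). B = False.
(B | ~F): since B = False, the clause reduces to (~F). F = False.
From (C | F) and F = False: C = True.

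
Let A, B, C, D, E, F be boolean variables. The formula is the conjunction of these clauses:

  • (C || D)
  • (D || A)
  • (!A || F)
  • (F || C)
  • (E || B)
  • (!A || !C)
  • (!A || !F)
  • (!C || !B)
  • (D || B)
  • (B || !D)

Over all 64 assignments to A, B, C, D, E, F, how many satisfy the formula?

The models are:
  A=F B=T C=F D=T E=F F=T
  A=F B=T C=F D=T E=T F=T
That's 2 in total.

2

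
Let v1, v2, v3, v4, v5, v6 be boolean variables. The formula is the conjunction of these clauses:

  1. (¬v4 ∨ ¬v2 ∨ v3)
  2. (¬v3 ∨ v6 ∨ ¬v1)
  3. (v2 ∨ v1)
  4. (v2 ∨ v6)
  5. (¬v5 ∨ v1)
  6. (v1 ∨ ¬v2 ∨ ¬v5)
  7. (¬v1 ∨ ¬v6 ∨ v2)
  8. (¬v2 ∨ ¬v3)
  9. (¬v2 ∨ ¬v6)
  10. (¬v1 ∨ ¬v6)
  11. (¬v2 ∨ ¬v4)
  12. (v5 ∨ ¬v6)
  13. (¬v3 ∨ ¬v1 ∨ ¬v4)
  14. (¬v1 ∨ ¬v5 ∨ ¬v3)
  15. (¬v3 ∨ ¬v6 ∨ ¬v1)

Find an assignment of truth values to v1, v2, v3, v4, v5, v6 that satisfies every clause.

Pure literal: v4 appears only negated; assign v4 = False.
Branch on v1: take v1 = True.
  then v6 is forced to False.
  then v3 is forced to False.
  then v2 is forced to True.
v5 is now unconstrained; take v5 = True.
Every clause has at least one true literal under this assignment.
Check each clause:
  1. (¬v4 ∨ ¬v2 ∨ v3) — ¬v4 is true.
  2. (v6 ∨ ¬v1 ∨ ¬v3) — ¬v3 is true.
  3. (v1 ∨ v2) — v1 is true.
  4. (v2 ∨ v6) — v2 is true.
  5. (v1 ∨ ¬v5) — v1 is true.
  6. (v1 ∨ ¬v2 ∨ ¬v5) — v1 is true.
  7. (¬v1 ∨ ¬v6 ∨ v2) — v2 is true.
  8. (¬v3 ∨ ¬v2) — ¬v3 is true.
  9. (¬v2 ∨ ¬v6) — ¬v6 is true.
  10. (¬v1 ∨ ¬v6) — ¬v6 is true.
  11. (¬v4 ∨ ¬v2) — ¬v4 is true.
  12. (v5 ∨ ¬v6) — ¬v6 is true.
  13. (¬v3 ∨ ¬v4 ∨ ¬v1) — ¬v4 is true.
  14. (¬v3 ∨ ¬v5 ∨ ¬v1) — ¬v3 is true.
  15. (¬v6 ∨ ¬v1 ∨ ¬v3) — ¬v6 is true.

v1=1, v2=1, v3=0, v4=0, v5=1, v6=0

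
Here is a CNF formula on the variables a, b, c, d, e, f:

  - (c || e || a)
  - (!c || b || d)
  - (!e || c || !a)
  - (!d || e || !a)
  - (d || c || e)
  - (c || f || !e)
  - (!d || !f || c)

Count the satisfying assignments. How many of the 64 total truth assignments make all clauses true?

22

Split on c, then e.
  c=T, e=T: a, f free; 3 ways for (b,d) × 2^2 = 12.
  c=T, e=F: f free; 4 ways for (a,b,d) × 2^1 = 8.
  c=F, e=T: remaining (a,b,d,f) ∈ {(F,F,F,T); (F,T,F,T)} — 2.
  c=F, e=F: a clause becomes empty — 0.
Total: 12 + 8 + 2 + 0 = 22.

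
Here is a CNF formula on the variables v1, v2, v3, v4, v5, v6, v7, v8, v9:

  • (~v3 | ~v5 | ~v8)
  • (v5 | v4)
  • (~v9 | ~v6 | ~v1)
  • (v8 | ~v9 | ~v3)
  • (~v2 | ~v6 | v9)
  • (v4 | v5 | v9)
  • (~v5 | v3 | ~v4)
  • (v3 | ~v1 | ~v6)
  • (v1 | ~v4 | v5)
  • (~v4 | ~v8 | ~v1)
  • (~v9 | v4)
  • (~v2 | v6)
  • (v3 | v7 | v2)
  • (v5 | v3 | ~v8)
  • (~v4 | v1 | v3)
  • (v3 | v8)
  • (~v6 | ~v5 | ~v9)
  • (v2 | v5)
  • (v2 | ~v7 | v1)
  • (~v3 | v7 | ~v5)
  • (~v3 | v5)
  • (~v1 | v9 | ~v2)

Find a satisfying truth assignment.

v1 = True, v2 = False, v3 = True, v4 = False, v5 = True, v6 = True, v7 = True, v8 = False, v9 = False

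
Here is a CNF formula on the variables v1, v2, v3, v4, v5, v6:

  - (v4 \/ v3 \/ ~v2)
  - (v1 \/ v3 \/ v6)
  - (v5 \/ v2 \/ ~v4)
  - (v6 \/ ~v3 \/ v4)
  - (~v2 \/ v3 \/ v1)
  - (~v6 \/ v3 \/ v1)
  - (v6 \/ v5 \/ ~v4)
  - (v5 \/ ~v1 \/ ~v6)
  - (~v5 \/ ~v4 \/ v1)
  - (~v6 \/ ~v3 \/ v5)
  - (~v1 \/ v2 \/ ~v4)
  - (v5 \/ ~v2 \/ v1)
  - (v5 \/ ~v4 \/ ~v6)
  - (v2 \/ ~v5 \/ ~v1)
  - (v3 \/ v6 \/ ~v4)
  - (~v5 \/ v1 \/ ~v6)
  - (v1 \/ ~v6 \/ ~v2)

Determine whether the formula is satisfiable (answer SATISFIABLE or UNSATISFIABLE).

SATISFIABLE

Set v1 = True and propagate.
For the remaining variables, v2 = True, v3 = True, v4 = False, v5 = True, v6 = True works.
So v1=T, v2=T, v3=T, v4=F, v5=T, v6=T is a satisfying assignment.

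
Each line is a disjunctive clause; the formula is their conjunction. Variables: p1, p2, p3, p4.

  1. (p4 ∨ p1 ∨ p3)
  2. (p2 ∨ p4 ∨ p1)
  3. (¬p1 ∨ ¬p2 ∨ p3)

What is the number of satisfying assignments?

11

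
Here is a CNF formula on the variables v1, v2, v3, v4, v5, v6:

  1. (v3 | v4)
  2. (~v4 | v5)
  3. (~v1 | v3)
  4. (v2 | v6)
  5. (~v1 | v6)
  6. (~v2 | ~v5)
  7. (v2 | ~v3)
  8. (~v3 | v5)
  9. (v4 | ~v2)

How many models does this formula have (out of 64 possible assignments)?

1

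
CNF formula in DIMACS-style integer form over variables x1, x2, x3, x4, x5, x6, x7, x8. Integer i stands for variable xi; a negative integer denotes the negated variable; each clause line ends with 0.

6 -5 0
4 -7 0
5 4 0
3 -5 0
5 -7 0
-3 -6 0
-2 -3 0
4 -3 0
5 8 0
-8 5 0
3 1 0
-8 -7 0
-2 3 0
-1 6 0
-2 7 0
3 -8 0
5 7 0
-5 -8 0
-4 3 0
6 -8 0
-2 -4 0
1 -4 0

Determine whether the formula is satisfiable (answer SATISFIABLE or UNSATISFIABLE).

UNSATISFIABLE

x3 = True:
  propagation gives x6=False, x5=False, x4=True, x7=False; an empty clause results — contradiction.
x3 = False:
  propagation gives x5=False, x4=True; an empty clause results — contradiction.
Every branch closes, so no satisfying assignment exists.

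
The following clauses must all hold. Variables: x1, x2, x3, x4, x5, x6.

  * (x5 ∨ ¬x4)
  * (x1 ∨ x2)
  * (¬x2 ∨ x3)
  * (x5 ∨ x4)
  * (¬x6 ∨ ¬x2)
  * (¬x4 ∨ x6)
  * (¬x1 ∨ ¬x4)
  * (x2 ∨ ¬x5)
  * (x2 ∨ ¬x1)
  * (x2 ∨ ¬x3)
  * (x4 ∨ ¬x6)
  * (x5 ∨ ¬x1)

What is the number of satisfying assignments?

2

The models are:
  x1=F x2=T x3=T x4=F x5=T x6=F
  x1=T x2=T x3=T x4=F x5=T x6=F
That's 2 in total.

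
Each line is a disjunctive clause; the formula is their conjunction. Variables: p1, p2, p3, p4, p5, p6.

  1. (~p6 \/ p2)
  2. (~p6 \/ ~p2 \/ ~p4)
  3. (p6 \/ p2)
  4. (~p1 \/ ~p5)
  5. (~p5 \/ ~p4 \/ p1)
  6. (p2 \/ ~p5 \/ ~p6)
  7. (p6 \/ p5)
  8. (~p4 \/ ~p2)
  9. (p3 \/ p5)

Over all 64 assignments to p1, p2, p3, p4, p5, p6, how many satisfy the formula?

Satisfying assignments:
  p1=0 p2=1 p3=0 p4=0 p5=1 p6=0
  p1=0 p2=1 p3=0 p4=0 p5=1 p6=1
  p1=0 p2=1 p3=1 p4=0 p5=0 p6=1
  p1=0 p2=1 p3=1 p4=0 p5=1 p6=0
  p1=0 p2=1 p3=1 p4=0 p5=1 p6=1
  p1=1 p2=1 p3=1 p4=0 p5=0 p6=1
Count: 6.

6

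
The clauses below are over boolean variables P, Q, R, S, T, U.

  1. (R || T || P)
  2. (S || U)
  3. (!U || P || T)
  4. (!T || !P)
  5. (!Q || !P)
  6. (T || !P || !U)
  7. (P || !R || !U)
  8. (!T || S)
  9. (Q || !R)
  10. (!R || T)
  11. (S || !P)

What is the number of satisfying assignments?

Satisfying assignments:
  P=0 Q=0 R=0 S=1 T=1 U=0
  P=0 Q=0 R=0 S=1 T=1 U=1
  P=0 Q=1 R=0 S=1 T=1 U=0
  P=0 Q=1 R=0 S=1 T=1 U=1
  P=0 Q=1 R=1 S=1 T=1 U=0
  P=1 Q=0 R=0 S=1 T=0 U=0
That's 6 in total.

6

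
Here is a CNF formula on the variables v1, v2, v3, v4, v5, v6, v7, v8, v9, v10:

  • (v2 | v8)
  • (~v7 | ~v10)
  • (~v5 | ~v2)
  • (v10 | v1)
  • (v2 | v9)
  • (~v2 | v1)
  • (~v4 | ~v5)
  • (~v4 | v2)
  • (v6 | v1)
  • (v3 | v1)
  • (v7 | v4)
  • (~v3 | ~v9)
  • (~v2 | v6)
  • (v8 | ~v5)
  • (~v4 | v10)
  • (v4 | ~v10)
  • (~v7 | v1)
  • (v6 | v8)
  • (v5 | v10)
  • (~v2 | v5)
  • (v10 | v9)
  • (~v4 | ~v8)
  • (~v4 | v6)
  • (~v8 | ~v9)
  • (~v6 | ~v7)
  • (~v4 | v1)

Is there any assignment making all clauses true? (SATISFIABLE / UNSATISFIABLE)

v4 = True:
  propagation gives v5=False, v2=True; an empty clause results — contradiction.
v4 = False:
  propagation gives v7=True, v10=False, v1=True, v5=True; an empty clause results — contradiction.
Every branch closes, so no satisfying assignment exists.

UNSATISFIABLE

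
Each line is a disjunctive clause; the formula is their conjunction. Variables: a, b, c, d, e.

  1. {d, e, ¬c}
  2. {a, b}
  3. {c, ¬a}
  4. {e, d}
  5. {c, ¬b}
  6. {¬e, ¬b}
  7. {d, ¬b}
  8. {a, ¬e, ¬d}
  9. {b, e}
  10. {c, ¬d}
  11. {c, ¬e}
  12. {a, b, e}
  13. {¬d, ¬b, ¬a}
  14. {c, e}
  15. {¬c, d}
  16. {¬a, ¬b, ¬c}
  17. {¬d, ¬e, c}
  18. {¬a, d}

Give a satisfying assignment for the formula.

a=F, b=T, c=T, d=T, e=F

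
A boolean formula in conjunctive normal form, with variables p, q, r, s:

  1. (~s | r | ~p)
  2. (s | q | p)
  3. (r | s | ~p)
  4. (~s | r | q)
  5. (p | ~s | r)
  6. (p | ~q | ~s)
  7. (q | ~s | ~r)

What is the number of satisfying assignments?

Satisfying assignments:
  p=F q=T r=F s=F
  p=F q=T r=T s=F
  p=T q=F r=T s=F
  p=T q=T r=T s=F
  p=T q=T r=T s=T
That's 5 in total.

5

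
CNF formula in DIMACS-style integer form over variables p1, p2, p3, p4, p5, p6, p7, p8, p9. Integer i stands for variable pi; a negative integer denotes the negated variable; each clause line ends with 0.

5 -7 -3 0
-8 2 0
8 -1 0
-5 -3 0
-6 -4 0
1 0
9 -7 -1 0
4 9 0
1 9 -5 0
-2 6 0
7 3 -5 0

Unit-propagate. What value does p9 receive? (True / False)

True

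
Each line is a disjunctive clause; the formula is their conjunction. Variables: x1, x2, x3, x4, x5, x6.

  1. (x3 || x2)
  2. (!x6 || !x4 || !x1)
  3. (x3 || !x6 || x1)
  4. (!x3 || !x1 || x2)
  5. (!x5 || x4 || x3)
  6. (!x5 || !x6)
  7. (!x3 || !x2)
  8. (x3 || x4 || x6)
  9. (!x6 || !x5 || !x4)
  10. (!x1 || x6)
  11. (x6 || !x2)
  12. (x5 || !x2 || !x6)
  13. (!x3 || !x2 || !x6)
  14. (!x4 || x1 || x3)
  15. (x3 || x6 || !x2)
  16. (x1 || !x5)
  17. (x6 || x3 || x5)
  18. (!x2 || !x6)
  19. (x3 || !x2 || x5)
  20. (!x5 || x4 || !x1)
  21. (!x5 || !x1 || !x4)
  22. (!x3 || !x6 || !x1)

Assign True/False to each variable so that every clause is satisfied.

x1 = False, x2 = False, x3 = True, x4 = False, x5 = False, x6 = True

Try x1 = False.
  then x5 is forced to False.
For the remaining variables, x2 = False, x3 = True, x4 = False, x6 = True works.
Every clause has at least one true literal under this assignment.
Check each clause:
  1. (x2 || x3) — x3 is true.
  2. (!x4 || !x1 || !x6) — !x4 is true.
  3. (x1 || x3 || !x6) — x3 is true.
  4. (!x1 || x2 || !x3) — !x1 is true.
  5. (!x5 || x4 || x3) — x3 is true.
  6. (!x6 || !x5) — !x5 is true.
  7. (!x2 || !x3) — !x2 is true.
  8. (x3 || x4 || x6) — x3 is true.
  9. (!x4 || !x5 || !x6) — !x5 is true.
  10. (!x1 || x6) — x6 is true.
  11. (x6 || !x2) — !x2 is true.
  12. (!x6 || !x2 || x5) — !x2 is true.
  13. (!x3 || !x2 || !x6) — !x2 is true.
  14. (x3 || !x4 || x1) — x3 is true.
  15. (!x2 || x6 || x3) — x3 is true.
  16. (!x5 || x1) — !x5 is true.
  17. (x5 || x6 || x3) — x3 is true.
  18. (!x6 || !x2) — !x2 is true.
  19. (x3 || x5 || !x2) — x3 is true.
  20. (!x5 || !x1 || x4) — !x5 is true.
  21. (!x4 || !x5 || !x1) — !x5 is true.
  22. (!x3 || !x6 || !x1) — !x1 is true.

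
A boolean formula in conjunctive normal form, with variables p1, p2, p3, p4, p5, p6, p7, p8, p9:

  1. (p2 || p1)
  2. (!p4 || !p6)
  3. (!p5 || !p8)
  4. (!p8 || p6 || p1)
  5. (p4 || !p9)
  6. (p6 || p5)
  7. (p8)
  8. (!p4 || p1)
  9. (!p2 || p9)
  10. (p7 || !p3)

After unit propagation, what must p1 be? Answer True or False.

True

Unit clause (p8) sets p8 = True.
From (!p5 || !p8) and p8 = True: p5 = False.
From (p5 || p6) and p5 = False: p6 = True.
(!p6 || !p4) with p6 = True leaves only !p4, so p4 = False.
From (p4 || !p9) and p4 = False: p9 = False.
From (p9 || !p2) and p9 = False: p2 = False.
(p1 || p2): since p2 = False, the clause reduces to (p1). p1 = True.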